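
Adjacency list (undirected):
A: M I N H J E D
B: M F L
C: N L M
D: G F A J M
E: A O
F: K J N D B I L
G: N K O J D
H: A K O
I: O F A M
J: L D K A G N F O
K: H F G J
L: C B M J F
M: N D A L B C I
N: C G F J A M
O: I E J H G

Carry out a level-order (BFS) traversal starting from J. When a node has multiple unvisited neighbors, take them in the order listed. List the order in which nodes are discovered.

J, L, D, K, A, G, N, F, O, C, B, M, H, I, E

Visit J; enqueue L, D, K, A, G, N, F, O → queue [L, D, K, A, G, N, F, O]
Visit L; enqueue C, B, M → queue [D, K, A, G, N, F, O, C, B, M]
Visit D → queue [K, A, G, N, F, O, C, B, M]
Visit K; enqueue H → queue [A, G, N, F, O, C, B, M, H]
Visit A; enqueue I, E → queue [G, N, F, O, C, B, M, H, I, E]
Visit G → queue [N, F, O, C, B, M, H, I, E]
Visit N → queue [F, O, C, B, M, H, I, E]
Visit F → queue [O, C, B, M, H, I, E]
Visit O → queue [C, B, M, H, I, E]
Visit C → queue [B, M, H, I, E]
Visit B → queue [M, H, I, E]
Visit M → queue [H, I, E]
Visit H → queue [I, E]
Visit I → queue [E]
Visit E → queue []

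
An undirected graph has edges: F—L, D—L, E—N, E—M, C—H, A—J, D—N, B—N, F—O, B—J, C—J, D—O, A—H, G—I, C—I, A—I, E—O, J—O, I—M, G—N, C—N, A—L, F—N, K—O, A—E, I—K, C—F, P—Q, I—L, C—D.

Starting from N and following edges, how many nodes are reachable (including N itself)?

15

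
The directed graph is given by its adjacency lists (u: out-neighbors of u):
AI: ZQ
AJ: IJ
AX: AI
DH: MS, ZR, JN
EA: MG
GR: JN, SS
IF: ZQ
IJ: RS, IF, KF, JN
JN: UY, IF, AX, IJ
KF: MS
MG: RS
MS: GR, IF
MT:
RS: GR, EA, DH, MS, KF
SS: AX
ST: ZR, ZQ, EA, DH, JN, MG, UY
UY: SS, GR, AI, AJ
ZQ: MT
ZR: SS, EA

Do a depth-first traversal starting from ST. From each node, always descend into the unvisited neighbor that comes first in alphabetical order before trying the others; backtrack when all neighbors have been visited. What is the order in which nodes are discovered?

ST, DH, JN, AX, AI, ZQ, MT, IF, IJ, KF, MS, GR, SS, RS, EA, MG, UY, AJ, ZR

Visit ST
ST → DH
DH → JN
JN → AX
AX → AI
AI → ZQ
ZQ → MT
JN → IF
JN → IJ
IJ → KF
KF → MS
MS → GR
GR → SS
IJ → RS
RS → EA
EA → MG
JN → UY
UY → AJ
DH → ZR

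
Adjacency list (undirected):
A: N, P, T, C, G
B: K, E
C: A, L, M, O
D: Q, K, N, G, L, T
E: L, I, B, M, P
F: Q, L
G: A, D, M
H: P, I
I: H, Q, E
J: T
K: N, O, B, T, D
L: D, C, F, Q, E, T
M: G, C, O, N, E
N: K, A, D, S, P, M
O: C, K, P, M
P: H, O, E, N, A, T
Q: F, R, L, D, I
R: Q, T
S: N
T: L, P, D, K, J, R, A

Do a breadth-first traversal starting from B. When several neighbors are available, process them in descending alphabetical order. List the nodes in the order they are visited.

B -> K -> E -> T -> O -> N -> D -> P -> M -> L -> I -> R -> J -> A -> C -> S -> Q -> G -> H -> F

Visit B; enqueue K, E → queue [K, E]
Visit K; enqueue T, O, N, D → queue [E, T, O, N, D]
Visit E; enqueue P, M, L, I → queue [T, O, N, D, P, M, L, I]
Visit T; enqueue R, J, A → queue [O, N, D, P, M, L, I, R, J, A]
Visit O; enqueue C → queue [N, D, P, M, L, I, R, J, A, C]
Visit N; enqueue S → queue [D, P, M, L, I, R, J, A, C, S]
Visit D; enqueue Q, G → queue [P, M, L, I, R, J, A, C, S, Q, G]
Visit P; enqueue H → queue [M, L, I, R, J, A, C, S, Q, G, H]
Visit M → queue [L, I, R, J, A, C, S, Q, G, H]
Visit L; enqueue F → queue [I, R, J, A, C, S, Q, G, H, F]
Visit I → queue [R, J, A, C, S, Q, G, H, F]
Visit R → queue [J, A, C, S, Q, G, H, F]
Visit J → queue [A, C, S, Q, G, H, F]
Visit A → queue [C, S, Q, G, H, F]
Visit C → queue [S, Q, G, H, F]
Visit S → queue [Q, G, H, F]
Visit Q → queue [G, H, F]
Visit G → queue [H, F]
Visit H → queue [F]
Visit F → queue []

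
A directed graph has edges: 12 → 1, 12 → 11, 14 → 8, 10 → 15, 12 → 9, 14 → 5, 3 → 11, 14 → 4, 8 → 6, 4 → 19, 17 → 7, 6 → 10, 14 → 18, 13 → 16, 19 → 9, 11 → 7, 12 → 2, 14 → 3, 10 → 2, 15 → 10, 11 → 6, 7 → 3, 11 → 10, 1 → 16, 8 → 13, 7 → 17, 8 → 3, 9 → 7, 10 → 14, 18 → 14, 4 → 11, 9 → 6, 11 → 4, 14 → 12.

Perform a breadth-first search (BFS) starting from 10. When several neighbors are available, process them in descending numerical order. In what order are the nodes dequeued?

Visit 10; enqueue 15, 14, 2 → queue [15, 14, 2]
Visit 15 → queue [14, 2]
Visit 14; enqueue 18, 12, 8, 5, 4, 3 → queue [2, 18, 12, 8, 5, 4, 3]
Visit 2 → queue [18, 12, 8, 5, 4, 3]
Visit 18 → queue [12, 8, 5, 4, 3]
Visit 12; enqueue 11, 9, 1 → queue [8, 5, 4, 3, 11, 9, 1]
Visit 8; enqueue 13, 6 → queue [5, 4, 3, 11, 9, 1, 13, 6]
Visit 5 → queue [4, 3, 11, 9, 1, 13, 6]
Visit 4; enqueue 19 → queue [3, 11, 9, 1, 13, 6, 19]
Visit 3 → queue [11, 9, 1, 13, 6, 19]
Visit 11; enqueue 7 → queue [9, 1, 13, 6, 19, 7]
Visit 9 → queue [1, 13, 6, 19, 7]
Visit 1; enqueue 16 → queue [13, 6, 19, 7, 16]
Visit 13 → queue [6, 19, 7, 16]
Visit 6 → queue [19, 7, 16]
Visit 19 → queue [7, 16]
Visit 7; enqueue 17 → queue [16, 17]
Visit 16 → queue [17]
Visit 17 → queue []

10, 15, 14, 2, 18, 12, 8, 5, 4, 3, 11, 9, 1, 13, 6, 19, 7, 16, 17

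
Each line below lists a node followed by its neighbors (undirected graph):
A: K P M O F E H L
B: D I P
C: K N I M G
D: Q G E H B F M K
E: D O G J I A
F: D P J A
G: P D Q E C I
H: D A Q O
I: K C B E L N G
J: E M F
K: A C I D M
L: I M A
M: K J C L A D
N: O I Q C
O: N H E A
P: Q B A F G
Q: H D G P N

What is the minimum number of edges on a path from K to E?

Level 0: K
Level 1: A, C, D, I, M
Level 2: B, E, F, G, H, J, L, N, O, P, Q
E first appears at level 2.

2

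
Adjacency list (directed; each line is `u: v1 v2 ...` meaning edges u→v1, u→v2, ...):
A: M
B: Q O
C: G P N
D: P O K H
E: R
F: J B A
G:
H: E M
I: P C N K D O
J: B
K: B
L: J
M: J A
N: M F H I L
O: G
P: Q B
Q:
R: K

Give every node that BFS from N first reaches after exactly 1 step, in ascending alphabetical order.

F, H, I, L, M

Level 0: N
Level 1: F, H, I, L, M
Level 2: A, B, C, D, E, J, K, O, P
Level 3: G, Q, R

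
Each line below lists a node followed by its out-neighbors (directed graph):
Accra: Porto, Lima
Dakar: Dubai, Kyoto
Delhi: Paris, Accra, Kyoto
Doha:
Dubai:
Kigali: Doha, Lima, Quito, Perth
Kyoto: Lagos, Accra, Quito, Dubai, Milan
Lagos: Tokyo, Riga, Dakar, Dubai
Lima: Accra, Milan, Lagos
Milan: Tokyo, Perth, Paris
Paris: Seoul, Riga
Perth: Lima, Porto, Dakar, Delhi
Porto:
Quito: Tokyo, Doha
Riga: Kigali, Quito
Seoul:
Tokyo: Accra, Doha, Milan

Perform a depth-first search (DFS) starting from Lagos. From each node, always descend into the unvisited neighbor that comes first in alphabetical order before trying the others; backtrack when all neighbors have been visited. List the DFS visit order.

Lagos, Dakar, Dubai, Kyoto, Accra, Lima, Milan, Paris, Riga, Kigali, Doha, Perth, Delhi, Porto, Quito, Tokyo, Seoul

Visit Lagos
Lagos → Dakar
Dakar → Dubai
Dakar → Kyoto
Kyoto → Accra
Accra → Lima
Lima → Milan
Milan → Paris
Paris → Riga
Riga → Kigali
Kigali → Doha
Kigali → Perth
Perth → Delhi
Perth → Porto
Kigali → Quito
Quito → Tokyo
Paris → Seoul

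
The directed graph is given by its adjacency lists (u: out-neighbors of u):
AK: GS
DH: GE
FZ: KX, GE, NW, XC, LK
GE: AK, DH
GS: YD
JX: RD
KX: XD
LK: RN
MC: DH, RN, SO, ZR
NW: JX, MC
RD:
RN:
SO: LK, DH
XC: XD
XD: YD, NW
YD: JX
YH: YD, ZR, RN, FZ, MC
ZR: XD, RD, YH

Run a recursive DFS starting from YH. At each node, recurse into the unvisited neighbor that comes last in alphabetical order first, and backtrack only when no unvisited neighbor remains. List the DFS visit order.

Visit YH
YH → ZR
ZR → XD
XD → YD
YD → JX
JX → RD
XD → NW
NW → MC
MC → SO
SO → LK
LK → RN
SO → DH
DH → GE
GE → AK
AK → GS
YH → FZ
FZ → XC
FZ → KX

YH -> ZR -> XD -> YD -> JX -> RD -> NW -> MC -> SO -> LK -> RN -> DH -> GE -> AK -> GS -> FZ -> XC -> KX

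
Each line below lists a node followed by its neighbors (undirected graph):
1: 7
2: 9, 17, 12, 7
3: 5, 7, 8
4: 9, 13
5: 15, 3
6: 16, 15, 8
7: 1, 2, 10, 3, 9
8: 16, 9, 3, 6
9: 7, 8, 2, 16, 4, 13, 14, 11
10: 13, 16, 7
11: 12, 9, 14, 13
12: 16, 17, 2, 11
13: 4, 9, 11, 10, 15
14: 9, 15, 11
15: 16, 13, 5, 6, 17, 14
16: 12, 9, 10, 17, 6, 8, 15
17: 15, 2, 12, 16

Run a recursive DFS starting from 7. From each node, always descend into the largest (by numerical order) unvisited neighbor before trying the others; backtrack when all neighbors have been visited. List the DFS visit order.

Visit 7
7 → 10
10 → 16
16 → 17
17 → 15
15 → 14
14 → 11
11 → 13
13 → 9
9 → 8
8 → 6
8 → 3
3 → 5
9 → 4
9 → 2
2 → 12
7 → 1

7, 10, 16, 17, 15, 14, 11, 13, 9, 8, 6, 3, 5, 4, 2, 12, 1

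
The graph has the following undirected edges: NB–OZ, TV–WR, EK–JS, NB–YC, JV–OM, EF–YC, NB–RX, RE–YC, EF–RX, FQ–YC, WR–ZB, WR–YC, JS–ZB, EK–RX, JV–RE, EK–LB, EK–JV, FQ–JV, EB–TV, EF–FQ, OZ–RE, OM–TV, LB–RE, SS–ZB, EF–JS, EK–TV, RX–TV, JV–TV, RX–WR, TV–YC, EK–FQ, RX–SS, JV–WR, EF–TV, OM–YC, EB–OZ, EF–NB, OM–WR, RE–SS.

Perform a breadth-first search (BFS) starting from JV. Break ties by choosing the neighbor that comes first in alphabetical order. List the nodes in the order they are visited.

JV -> EK -> FQ -> OM -> RE -> TV -> WR -> JS -> LB -> RX -> EF -> YC -> OZ -> SS -> EB -> ZB -> NB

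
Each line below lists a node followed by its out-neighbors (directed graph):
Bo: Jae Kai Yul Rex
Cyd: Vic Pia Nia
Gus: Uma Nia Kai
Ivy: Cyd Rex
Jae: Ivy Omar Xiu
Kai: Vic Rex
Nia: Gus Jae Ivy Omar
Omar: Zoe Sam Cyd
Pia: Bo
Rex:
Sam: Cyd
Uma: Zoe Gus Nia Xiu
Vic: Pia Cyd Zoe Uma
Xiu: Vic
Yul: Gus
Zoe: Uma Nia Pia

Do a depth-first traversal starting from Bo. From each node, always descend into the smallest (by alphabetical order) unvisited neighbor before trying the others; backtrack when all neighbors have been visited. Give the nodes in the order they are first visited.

Visit Bo
Bo → Jae
Jae → Ivy
Ivy → Cyd
Cyd → Nia
Nia → Gus
Gus → Kai
Kai → Rex
Kai → Vic
Vic → Pia
Vic → Uma
Uma → Xiu
Uma → Zoe
Nia → Omar
Omar → Sam
Bo → Yul

Bo, Jae, Ivy, Cyd, Nia, Gus, Kai, Rex, Vic, Pia, Uma, Xiu, Zoe, Omar, Sam, Yul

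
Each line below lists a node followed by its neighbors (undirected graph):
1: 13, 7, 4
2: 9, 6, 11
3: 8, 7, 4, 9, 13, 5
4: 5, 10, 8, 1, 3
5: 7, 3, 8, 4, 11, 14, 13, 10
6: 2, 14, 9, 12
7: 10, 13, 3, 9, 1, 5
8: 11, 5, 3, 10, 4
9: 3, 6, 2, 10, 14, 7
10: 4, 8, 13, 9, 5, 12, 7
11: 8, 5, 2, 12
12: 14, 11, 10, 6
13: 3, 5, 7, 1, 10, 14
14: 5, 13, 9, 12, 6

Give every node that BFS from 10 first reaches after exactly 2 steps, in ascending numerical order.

1, 2, 3, 6, 11, 14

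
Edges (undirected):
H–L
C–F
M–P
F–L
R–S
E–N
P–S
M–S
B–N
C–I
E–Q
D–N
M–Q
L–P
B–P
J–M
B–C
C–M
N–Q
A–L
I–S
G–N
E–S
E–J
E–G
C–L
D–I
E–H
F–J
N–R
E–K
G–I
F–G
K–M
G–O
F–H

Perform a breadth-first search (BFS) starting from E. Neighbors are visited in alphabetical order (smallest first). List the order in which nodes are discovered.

E, G, H, J, K, N, Q, S, F, I, O, L, M, B, D, R, P, C, A

Visit E; enqueue G, H, J, K, N, Q, S → queue [G, H, J, K, N, Q, S]
Visit G; enqueue F, I, O → queue [H, J, K, N, Q, S, F, I, O]
Visit H; enqueue L → queue [J, K, N, Q, S, F, I, O, L]
Visit J; enqueue M → queue [K, N, Q, S, F, I, O, L, M]
Visit K → queue [N, Q, S, F, I, O, L, M]
Visit N; enqueue B, D, R → queue [Q, S, F, I, O, L, M, B, D, R]
Visit Q → queue [S, F, I, O, L, M, B, D, R]
Visit S; enqueue P → queue [F, I, O, L, M, B, D, R, P]
Visit F; enqueue C → queue [I, O, L, M, B, D, R, P, C]
Visit I → queue [O, L, M, B, D, R, P, C]
Visit O → queue [L, M, B, D, R, P, C]
Visit L; enqueue A → queue [M, B, D, R, P, C, A]
Visit M → queue [B, D, R, P, C, A]
Visit B → queue [D, R, P, C, A]
Visit D → queue [R, P, C, A]
Visit R → queue [P, C, A]
Visit P → queue [C, A]
Visit C → queue [A]
Visit A → queue []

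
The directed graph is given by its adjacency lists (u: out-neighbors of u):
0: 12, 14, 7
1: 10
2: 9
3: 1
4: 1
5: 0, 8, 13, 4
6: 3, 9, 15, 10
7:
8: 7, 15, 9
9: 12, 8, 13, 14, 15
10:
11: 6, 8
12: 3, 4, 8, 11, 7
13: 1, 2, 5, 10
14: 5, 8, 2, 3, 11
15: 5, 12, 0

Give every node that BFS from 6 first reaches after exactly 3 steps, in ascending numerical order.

2, 4, 7, 11

Level 0: 6
Level 1: 3, 9, 10, 15
Level 2: 0, 1, 5, 8, 12, 13, 14
Level 3: 2, 4, 7, 11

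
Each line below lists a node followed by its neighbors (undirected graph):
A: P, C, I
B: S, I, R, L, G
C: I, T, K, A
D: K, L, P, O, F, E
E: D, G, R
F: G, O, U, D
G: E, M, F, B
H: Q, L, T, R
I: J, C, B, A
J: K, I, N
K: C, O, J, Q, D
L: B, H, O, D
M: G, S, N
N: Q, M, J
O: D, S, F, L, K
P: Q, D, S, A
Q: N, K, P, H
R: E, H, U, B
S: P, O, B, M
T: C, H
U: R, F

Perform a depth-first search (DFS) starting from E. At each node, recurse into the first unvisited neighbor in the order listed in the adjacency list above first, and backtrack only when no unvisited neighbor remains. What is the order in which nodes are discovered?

Visit E
E → D
D → K
K → C
C → I
I → J
J → N
N → Q
Q → P
P → S
S → O
O → F
F → G
G → M
G → B
B → R
R → H
H → L
H → T
R → U
P → A

E → D → K → C → I → J → N → Q → P → S → O → F → G → M → B → R → H → L → T → U → A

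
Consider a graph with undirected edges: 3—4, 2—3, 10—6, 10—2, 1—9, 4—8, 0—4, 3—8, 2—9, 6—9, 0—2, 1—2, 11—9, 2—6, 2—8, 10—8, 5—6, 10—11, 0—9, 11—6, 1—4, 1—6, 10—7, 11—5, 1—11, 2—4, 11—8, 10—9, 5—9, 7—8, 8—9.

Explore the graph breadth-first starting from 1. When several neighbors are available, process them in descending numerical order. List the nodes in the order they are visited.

1 → 11 → 9 → 6 → 4 → 2 → 10 → 8 → 5 → 0 → 3 → 7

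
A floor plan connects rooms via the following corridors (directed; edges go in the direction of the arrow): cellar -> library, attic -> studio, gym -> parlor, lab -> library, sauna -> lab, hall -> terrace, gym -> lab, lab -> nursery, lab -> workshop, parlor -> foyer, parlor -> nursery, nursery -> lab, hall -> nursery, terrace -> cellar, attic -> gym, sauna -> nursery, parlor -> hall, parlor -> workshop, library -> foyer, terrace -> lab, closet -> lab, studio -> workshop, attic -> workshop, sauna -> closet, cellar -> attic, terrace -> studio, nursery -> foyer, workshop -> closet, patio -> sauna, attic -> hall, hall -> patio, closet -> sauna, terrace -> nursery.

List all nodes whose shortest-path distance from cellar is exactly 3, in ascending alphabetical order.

closet, lab, nursery, parlor, patio, terrace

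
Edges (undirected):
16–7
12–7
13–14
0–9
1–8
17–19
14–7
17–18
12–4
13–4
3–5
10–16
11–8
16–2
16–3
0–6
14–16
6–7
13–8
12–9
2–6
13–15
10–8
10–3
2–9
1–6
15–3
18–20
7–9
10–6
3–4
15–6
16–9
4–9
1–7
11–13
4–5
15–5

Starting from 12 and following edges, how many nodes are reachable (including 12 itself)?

BFS from 12 visits: 12, 9, 7, 4, 16, 2, 0, 14, 6, 1, 13, 5, 3, 10, 15, 8, 11
Reachable nodes: 17 of 21 total.

17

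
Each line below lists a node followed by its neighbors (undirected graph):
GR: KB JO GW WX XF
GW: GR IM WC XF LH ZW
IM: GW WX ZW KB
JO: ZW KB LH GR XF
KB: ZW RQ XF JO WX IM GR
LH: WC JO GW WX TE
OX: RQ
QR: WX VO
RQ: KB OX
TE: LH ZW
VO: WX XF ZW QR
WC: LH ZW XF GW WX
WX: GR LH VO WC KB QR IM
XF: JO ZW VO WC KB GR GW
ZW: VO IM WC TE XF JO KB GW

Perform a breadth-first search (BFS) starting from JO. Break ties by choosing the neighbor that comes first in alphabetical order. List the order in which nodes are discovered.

Visit JO; enqueue GR, KB, LH, XF, ZW → queue [GR, KB, LH, XF, ZW]
Visit GR; enqueue GW, WX → queue [KB, LH, XF, ZW, GW, WX]
Visit KB; enqueue IM, RQ → queue [LH, XF, ZW, GW, WX, IM, RQ]
Visit LH; enqueue TE, WC → queue [XF, ZW, GW, WX, IM, RQ, TE, WC]
Visit XF; enqueue VO → queue [ZW, GW, WX, IM, RQ, TE, WC, VO]
Visit ZW → queue [GW, WX, IM, RQ, TE, WC, VO]
Visit GW → queue [WX, IM, RQ, TE, WC, VO]
Visit WX; enqueue QR → queue [IM, RQ, TE, WC, VO, QR]
Visit IM → queue [RQ, TE, WC, VO, QR]
Visit RQ; enqueue OX → queue [TE, WC, VO, QR, OX]
Visit TE → queue [WC, VO, QR, OX]
Visit WC → queue [VO, QR, OX]
Visit VO → queue [QR, OX]
Visit QR → queue [OX]
Visit OX → queue []

JO → GR → KB → LH → XF → ZW → GW → WX → IM → RQ → TE → WC → VO → QR → OX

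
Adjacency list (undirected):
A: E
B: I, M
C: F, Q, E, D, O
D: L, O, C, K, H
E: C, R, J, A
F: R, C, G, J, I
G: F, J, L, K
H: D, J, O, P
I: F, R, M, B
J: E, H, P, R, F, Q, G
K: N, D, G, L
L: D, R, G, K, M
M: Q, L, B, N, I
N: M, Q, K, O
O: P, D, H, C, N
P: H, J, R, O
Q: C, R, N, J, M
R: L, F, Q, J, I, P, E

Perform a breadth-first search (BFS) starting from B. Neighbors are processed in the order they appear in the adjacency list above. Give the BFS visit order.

B -> I -> M -> F -> R -> Q -> L -> N -> C -> G -> J -> P -> E -> D -> K -> O -> H -> A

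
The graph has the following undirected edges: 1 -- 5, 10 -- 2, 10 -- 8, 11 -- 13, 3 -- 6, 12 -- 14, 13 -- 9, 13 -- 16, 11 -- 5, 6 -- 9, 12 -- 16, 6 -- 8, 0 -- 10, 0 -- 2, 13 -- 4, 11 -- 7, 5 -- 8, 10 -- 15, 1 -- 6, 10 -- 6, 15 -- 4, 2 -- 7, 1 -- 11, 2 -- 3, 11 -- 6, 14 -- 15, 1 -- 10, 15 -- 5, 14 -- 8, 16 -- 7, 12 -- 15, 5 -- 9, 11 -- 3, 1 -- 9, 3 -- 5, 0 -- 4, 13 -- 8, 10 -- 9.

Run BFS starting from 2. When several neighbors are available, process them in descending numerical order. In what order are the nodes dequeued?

2, 10, 7, 3, 0, 15, 9, 8, 6, 1, 16, 11, 5, 4, 14, 12, 13

Visit 2; enqueue 10, 7, 3, 0 → queue [10, 7, 3, 0]
Visit 10; enqueue 15, 9, 8, 6, 1 → queue [7, 3, 0, 15, 9, 8, 6, 1]
Visit 7; enqueue 16, 11 → queue [3, 0, 15, 9, 8, 6, 1, 16, 11]
Visit 3; enqueue 5 → queue [0, 15, 9, 8, 6, 1, 16, 11, 5]
Visit 0; enqueue 4 → queue [15, 9, 8, 6, 1, 16, 11, 5, 4]
Visit 15; enqueue 14, 12 → queue [9, 8, 6, 1, 16, 11, 5, 4, 14, 12]
Visit 9; enqueue 13 → queue [8, 6, 1, 16, 11, 5, 4, 14, 12, 13]
Visit 8 → queue [6, 1, 16, 11, 5, 4, 14, 12, 13]
Visit 6 → queue [1, 16, 11, 5, 4, 14, 12, 13]
Visit 1 → queue [16, 11, 5, 4, 14, 12, 13]
Visit 16 → queue [11, 5, 4, 14, 12, 13]
Visit 11 → queue [5, 4, 14, 12, 13]
Visit 5 → queue [4, 14, 12, 13]
Visit 4 → queue [14, 12, 13]
Visit 14 → queue [12, 13]
Visit 12 → queue [13]
Visit 13 → queue []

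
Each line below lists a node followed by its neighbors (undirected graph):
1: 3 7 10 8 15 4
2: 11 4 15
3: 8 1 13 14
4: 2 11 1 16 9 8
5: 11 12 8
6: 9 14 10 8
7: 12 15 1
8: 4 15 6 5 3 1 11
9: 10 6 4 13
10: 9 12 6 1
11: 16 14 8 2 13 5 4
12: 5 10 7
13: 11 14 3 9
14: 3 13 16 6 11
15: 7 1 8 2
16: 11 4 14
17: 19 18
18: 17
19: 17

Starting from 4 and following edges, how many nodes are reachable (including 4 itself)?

16

BFS from 4 visits: 4, 1, 2, 8, 9, 11, 16, 3, 7, 10, 15, 5, 6, 13, 14, 12
Reachable nodes: 16 of 19 total.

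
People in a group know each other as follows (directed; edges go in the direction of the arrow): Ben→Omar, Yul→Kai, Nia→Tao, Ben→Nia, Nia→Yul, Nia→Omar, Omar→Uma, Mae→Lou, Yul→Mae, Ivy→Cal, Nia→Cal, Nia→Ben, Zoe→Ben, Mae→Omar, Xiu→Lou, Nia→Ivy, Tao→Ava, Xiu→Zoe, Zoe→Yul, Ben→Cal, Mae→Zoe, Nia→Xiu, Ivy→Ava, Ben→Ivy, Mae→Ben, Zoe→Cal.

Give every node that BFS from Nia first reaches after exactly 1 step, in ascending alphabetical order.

Level 0: Nia
Level 1: Ben, Cal, Ivy, Omar, Tao, Xiu, Yul
Level 2: Ava, Kai, Lou, Mae, Uma, Zoe

Ben, Cal, Ivy, Omar, Tao, Xiu, Yul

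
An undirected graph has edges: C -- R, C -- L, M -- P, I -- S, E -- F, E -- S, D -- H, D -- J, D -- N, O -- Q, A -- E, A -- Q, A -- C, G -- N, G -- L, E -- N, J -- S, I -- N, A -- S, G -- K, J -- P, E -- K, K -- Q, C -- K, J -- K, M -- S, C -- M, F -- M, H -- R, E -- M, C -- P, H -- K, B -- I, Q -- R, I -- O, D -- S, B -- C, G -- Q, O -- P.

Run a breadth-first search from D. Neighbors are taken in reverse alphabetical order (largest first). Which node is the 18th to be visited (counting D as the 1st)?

Visit D; enqueue S, N, J, H → queue [S, N, J, H]
Visit S; enqueue M, I, E, A → queue [N, J, H, M, I, E, A]
Visit N; enqueue G → queue [J, H, M, I, E, A, G]
Visit J; enqueue P, K → queue [H, M, I, E, A, G, P, K]
Visit H; enqueue R → queue [M, I, E, A, G, P, K, R]
Visit M; enqueue F, C → queue [I, E, A, G, P, K, R, F, C]
Visit I; enqueue O, B → queue [E, A, G, P, K, R, F, C, O, B]
Visit E → queue [A, G, P, K, R, F, C, O, B]
Visit A; enqueue Q → queue [G, P, K, R, F, C, O, B, Q]
Visit G; enqueue L → queue [P, K, R, F, C, O, B, Q, L]
Visit P → queue [K, R, F, C, O, B, Q, L]
Visit K → queue [R, F, C, O, B, Q, L]
Visit R → queue [F, C, O, B, Q, L]
Visit F → queue [C, O, B, Q, L]
Visit C → queue [O, B, Q, L]
Visit O → queue [B, Q, L]
Visit B → queue [Q, L]
Visit Q → queue [L]
Visit L → queue []

Visit order: D, S, N, J, H, M, I, E, A, G, P, K, R, F, C, O, B, Q, L

Q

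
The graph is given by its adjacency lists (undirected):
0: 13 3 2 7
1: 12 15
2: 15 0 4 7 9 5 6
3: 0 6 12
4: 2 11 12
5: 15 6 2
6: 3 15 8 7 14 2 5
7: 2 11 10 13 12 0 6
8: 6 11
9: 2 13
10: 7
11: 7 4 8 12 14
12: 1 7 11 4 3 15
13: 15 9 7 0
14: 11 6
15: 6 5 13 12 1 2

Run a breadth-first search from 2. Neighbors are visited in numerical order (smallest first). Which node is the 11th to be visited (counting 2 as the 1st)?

11

Visit 2; enqueue 0, 4, 5, 6, 7, 9, 15 → queue [0, 4, 5, 6, 7, 9, 15]
Visit 0; enqueue 3, 13 → queue [4, 5, 6, 7, 9, 15, 3, 13]
Visit 4; enqueue 11, 12 → queue [5, 6, 7, 9, 15, 3, 13, 11, 12]
Visit 5 → queue [6, 7, 9, 15, 3, 13, 11, 12]
Visit 6; enqueue 8, 14 → queue [7, 9, 15, 3, 13, 11, 12, 8, 14]
Visit 7; enqueue 10 → queue [9, 15, 3, 13, 11, 12, 8, 14, 10]
Visit 9 → queue [15, 3, 13, 11, 12, 8, 14, 10]
Visit 15; enqueue 1 → queue [3, 13, 11, 12, 8, 14, 10, 1]
Visit 3 → queue [13, 11, 12, 8, 14, 10, 1]
Visit 13 → queue [11, 12, 8, 14, 10, 1]
Visit 11 → queue [12, 8, 14, 10, 1]
Visit 12 → queue [8, 14, 10, 1]
Visit 8 → queue [14, 10, 1]
Visit 14 → queue [10, 1]
Visit 10 → queue [1]
Visit 1 → queue []

Visit order: 2, 0, 4, 5, 6, 7, 9, 15, 3, 13, 11, 12, 8, 14, 10, 1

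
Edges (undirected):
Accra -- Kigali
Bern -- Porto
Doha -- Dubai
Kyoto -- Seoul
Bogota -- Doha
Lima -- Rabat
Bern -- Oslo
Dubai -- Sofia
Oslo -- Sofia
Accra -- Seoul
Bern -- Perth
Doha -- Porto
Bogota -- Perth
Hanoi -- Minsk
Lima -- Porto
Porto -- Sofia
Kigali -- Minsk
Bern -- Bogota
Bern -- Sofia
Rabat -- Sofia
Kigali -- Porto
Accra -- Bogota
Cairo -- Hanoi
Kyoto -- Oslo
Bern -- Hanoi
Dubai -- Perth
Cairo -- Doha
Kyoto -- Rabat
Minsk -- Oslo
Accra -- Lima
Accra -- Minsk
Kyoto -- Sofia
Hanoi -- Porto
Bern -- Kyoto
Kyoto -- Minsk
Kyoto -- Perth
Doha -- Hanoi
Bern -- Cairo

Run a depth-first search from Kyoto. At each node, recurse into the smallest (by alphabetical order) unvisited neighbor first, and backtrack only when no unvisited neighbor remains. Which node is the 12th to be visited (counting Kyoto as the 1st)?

Sofia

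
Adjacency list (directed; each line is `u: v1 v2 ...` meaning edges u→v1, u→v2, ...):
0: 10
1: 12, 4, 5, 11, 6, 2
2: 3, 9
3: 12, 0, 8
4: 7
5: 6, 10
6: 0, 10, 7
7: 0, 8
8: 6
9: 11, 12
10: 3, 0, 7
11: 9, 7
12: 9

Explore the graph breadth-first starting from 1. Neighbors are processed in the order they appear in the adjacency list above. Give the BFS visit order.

Visit 1; enqueue 12, 4, 5, 11, 6, 2 → queue [12, 4, 5, 11, 6, 2]
Visit 12; enqueue 9 → queue [4, 5, 11, 6, 2, 9]
Visit 4; enqueue 7 → queue [5, 11, 6, 2, 9, 7]
Visit 5; enqueue 10 → queue [11, 6, 2, 9, 7, 10]
Visit 11 → queue [6, 2, 9, 7, 10]
Visit 6; enqueue 0 → queue [2, 9, 7, 10, 0]
Visit 2; enqueue 3 → queue [9, 7, 10, 0, 3]
Visit 9 → queue [7, 10, 0, 3]
Visit 7; enqueue 8 → queue [10, 0, 3, 8]
Visit 10 → queue [0, 3, 8]
Visit 0 → queue [3, 8]
Visit 3 → queue [8]
Visit 8 → queue []

1 -> 12 -> 4 -> 5 -> 11 -> 6 -> 2 -> 9 -> 7 -> 10 -> 0 -> 3 -> 8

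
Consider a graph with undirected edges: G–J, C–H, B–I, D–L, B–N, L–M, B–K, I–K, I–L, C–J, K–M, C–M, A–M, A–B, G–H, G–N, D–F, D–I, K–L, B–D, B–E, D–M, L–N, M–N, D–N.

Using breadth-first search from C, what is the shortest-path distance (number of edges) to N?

Level 0: C
Level 1: H, J, M
Level 2: A, D, G, K, L, N
Level 3: B, F, I
Level 4: E
N first appears at level 2.

2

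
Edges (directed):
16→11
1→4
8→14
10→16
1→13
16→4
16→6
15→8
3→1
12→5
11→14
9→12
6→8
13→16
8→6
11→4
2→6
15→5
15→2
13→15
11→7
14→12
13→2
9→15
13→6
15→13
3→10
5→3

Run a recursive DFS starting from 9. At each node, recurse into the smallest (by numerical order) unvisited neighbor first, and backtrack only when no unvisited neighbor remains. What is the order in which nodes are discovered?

9 -> 12 -> 5 -> 3 -> 1 -> 4 -> 13 -> 2 -> 6 -> 8 -> 14 -> 15 -> 16 -> 11 -> 7 -> 10

Visit 9
9 → 12
12 → 5
5 → 3
3 → 1
1 → 4
1 → 13
13 → 2
2 → 6
6 → 8
8 → 14
13 → 15
13 → 16
16 → 11
11 → 7
3 → 10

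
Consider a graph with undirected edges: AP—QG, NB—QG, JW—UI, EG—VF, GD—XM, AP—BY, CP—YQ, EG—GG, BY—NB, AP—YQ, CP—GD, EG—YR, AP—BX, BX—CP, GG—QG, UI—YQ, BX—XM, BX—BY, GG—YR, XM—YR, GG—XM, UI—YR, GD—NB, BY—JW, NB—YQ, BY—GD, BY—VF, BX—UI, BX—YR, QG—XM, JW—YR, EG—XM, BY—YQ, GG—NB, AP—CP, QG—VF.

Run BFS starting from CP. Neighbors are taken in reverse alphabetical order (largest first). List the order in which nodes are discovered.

CP -> YQ -> GD -> BX -> AP -> UI -> NB -> BY -> XM -> YR -> QG -> JW -> GG -> VF -> EG

Visit CP; enqueue YQ, GD, BX, AP → queue [YQ, GD, BX, AP]
Visit YQ; enqueue UI, NB, BY → queue [GD, BX, AP, UI, NB, BY]
Visit GD; enqueue XM → queue [BX, AP, UI, NB, BY, XM]
Visit BX; enqueue YR → queue [AP, UI, NB, BY, XM, YR]
Visit AP; enqueue QG → queue [UI, NB, BY, XM, YR, QG]
Visit UI; enqueue JW → queue [NB, BY, XM, YR, QG, JW]
Visit NB; enqueue GG → queue [BY, XM, YR, QG, JW, GG]
Visit BY; enqueue VF → queue [XM, YR, QG, JW, GG, VF]
Visit XM; enqueue EG → queue [YR, QG, JW, GG, VF, EG]
Visit YR → queue [QG, JW, GG, VF, EG]
Visit QG → queue [JW, GG, VF, EG]
Visit JW → queue [GG, VF, EG]
Visit GG → queue [VF, EG]
Visit VF → queue [EG]
Visit EG → queue []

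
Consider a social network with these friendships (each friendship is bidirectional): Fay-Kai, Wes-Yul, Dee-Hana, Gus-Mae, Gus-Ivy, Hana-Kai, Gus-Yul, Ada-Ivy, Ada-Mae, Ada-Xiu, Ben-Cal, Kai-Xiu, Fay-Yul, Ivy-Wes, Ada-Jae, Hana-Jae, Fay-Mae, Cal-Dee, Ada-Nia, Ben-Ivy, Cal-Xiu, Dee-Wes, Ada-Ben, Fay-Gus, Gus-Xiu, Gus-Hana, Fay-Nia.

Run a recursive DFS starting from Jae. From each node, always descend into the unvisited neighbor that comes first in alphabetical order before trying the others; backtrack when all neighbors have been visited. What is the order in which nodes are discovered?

Visit Jae
Jae → Ada
Ada → Ben
Ben → Cal
Cal → Dee
Dee → Hana
Hana → Gus
Gus → Fay
Fay → Kai
Kai → Xiu
Fay → Mae
Fay → Nia
Fay → Yul
Yul → Wes
Wes → Ivy

Jae -> Ada -> Ben -> Cal -> Dee -> Hana -> Gus -> Fay -> Kai -> Xiu -> Mae -> Nia -> Yul -> Wes -> Ivy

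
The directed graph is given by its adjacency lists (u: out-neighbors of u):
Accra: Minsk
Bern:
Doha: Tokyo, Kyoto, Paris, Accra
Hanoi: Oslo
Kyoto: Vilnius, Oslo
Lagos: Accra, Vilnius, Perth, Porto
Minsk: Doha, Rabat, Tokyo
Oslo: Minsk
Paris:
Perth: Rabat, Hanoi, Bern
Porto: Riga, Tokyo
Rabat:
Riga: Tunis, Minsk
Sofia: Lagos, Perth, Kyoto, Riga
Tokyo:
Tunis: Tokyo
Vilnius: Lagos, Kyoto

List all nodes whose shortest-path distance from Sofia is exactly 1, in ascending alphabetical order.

Level 0: Sofia
Level 1: Kyoto, Lagos, Perth, Riga
Level 2: Accra, Bern, Hanoi, Minsk, Oslo, Porto, Rabat, Tunis, Vilnius
Level 3: Doha, Tokyo
Level 4: Paris

Kyoto, Lagos, Perth, Riga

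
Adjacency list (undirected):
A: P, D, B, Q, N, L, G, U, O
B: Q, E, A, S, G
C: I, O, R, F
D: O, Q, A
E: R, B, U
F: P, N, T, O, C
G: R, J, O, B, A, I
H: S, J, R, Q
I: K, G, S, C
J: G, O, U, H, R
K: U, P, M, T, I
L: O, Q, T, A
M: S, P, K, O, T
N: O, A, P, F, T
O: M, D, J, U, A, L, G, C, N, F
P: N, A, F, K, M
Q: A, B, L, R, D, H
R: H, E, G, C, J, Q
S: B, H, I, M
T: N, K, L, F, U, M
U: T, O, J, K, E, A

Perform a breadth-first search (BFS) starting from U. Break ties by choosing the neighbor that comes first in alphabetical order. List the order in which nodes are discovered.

Visit U; enqueue A, E, J, K, O, T → queue [A, E, J, K, O, T]
Visit A; enqueue B, D, G, L, N, P, Q → queue [E, J, K, O, T, B, D, G, L, N, P, Q]
Visit E; enqueue R → queue [J, K, O, T, B, D, G, L, N, P, Q, R]
Visit J; enqueue H → queue [K, O, T, B, D, G, L, N, P, Q, R, H]
Visit K; enqueue I, M → queue [O, T, B, D, G, L, N, P, Q, R, H, I, M]
Visit O; enqueue C, F → queue [T, B, D, G, L, N, P, Q, R, H, I, M, C, F]
Visit T → queue [B, D, G, L, N, P, Q, R, H, I, M, C, F]
Visit B; enqueue S → queue [D, G, L, N, P, Q, R, H, I, M, C, F, S]
Visit D → queue [G, L, N, P, Q, R, H, I, M, C, F, S]
Visit G → queue [L, N, P, Q, R, H, I, M, C, F, S]
Visit L → queue [N, P, Q, R, H, I, M, C, F, S]
Visit N → queue [P, Q, R, H, I, M, C, F, S]
Visit P → queue [Q, R, H, I, M, C, F, S]
Visit Q → queue [R, H, I, M, C, F, S]
Visit R → queue [H, I, M, C, F, S]
Visit H → queue [I, M, C, F, S]
Visit I → queue [M, C, F, S]
Visit M → queue [C, F, S]
Visit C → queue [F, S]
Visit F → queue [S]
Visit S → queue []

U → A → E → J → K → O → T → B → D → G → L → N → P → Q → R → H → I → M → C → F → S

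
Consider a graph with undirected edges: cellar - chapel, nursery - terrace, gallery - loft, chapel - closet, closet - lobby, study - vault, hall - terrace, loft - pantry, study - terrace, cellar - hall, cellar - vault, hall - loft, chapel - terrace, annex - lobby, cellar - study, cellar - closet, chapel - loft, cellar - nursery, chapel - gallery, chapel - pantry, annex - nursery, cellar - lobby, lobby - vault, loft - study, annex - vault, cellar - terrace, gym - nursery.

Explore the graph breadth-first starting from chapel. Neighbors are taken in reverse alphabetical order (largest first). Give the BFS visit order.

Visit chapel; enqueue terrace, pantry, loft, gallery, closet, cellar → queue [terrace, pantry, loft, gallery, closet, cellar]
Visit terrace; enqueue study, nursery, hall → queue [pantry, loft, gallery, closet, cellar, study, nursery, hall]
Visit pantry → queue [loft, gallery, closet, cellar, study, nursery, hall]
Visit loft → queue [gallery, closet, cellar, study, nursery, hall]
Visit gallery → queue [closet, cellar, study, nursery, hall]
Visit closet; enqueue lobby → queue [cellar, study, nursery, hall, lobby]
Visit cellar; enqueue vault → queue [study, nursery, hall, lobby, vault]
Visit study → queue [nursery, hall, lobby, vault]
Visit nursery; enqueue gym, annex → queue [hall, lobby, vault, gym, annex]
Visit hall → queue [lobby, vault, gym, annex]
Visit lobby → queue [vault, gym, annex]
Visit vault → queue [gym, annex]
Visit gym → queue [annex]
Visit annex → queue []

chapel -> terrace -> pantry -> loft -> gallery -> closet -> cellar -> study -> nursery -> hall -> lobby -> vault -> gym -> annex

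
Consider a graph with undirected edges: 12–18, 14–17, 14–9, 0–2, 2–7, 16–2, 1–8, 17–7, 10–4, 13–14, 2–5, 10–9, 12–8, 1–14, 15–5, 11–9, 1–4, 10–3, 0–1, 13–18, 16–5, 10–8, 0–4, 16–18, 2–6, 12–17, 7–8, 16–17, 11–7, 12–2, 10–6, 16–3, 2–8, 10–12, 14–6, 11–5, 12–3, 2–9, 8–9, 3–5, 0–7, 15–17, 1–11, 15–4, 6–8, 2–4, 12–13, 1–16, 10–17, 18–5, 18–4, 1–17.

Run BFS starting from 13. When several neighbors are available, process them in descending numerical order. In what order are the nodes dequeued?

Visit 13; enqueue 18, 14, 12 → queue [18, 14, 12]
Visit 18; enqueue 16, 5, 4 → queue [14, 12, 16, 5, 4]
Visit 14; enqueue 17, 9, 6, 1 → queue [12, 16, 5, 4, 17, 9, 6, 1]
Visit 12; enqueue 10, 8, 3, 2 → queue [16, 5, 4, 17, 9, 6, 1, 10, 8, 3, 2]
Visit 16 → queue [5, 4, 17, 9, 6, 1, 10, 8, 3, 2]
Visit 5; enqueue 15, 11 → queue [4, 17, 9, 6, 1, 10, 8, 3, 2, 15, 11]
Visit 4; enqueue 0 → queue [17, 9, 6, 1, 10, 8, 3, 2, 15, 11, 0]
Visit 17; enqueue 7 → queue [9, 6, 1, 10, 8, 3, 2, 15, 11, 0, 7]
Visit 9 → queue [6, 1, 10, 8, 3, 2, 15, 11, 0, 7]
Visit 6 → queue [1, 10, 8, 3, 2, 15, 11, 0, 7]
Visit 1 → queue [10, 8, 3, 2, 15, 11, 0, 7]
Visit 10 → queue [8, 3, 2, 15, 11, 0, 7]
Visit 8 → queue [3, 2, 15, 11, 0, 7]
Visit 3 → queue [2, 15, 11, 0, 7]
Visit 2 → queue [15, 11, 0, 7]
Visit 15 → queue [11, 0, 7]
Visit 11 → queue [0, 7]
Visit 0 → queue [7]
Visit 7 → queue []

13 -> 18 -> 14 -> 12 -> 16 -> 5 -> 4 -> 17 -> 9 -> 6 -> 1 -> 10 -> 8 -> 3 -> 2 -> 15 -> 11 -> 0 -> 7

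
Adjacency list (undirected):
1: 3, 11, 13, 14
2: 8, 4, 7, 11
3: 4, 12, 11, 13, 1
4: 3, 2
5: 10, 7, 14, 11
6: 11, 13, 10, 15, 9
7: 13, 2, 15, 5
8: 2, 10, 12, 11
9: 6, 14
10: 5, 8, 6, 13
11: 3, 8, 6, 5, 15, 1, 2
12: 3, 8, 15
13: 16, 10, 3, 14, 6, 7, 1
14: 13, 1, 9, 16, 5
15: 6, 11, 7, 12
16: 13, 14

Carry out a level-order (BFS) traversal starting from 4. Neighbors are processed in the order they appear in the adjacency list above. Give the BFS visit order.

4 → 3 → 2 → 12 → 11 → 13 → 1 → 8 → 7 → 15 → 6 → 5 → 16 → 10 → 14 → 9

Visit 4; enqueue 3, 2 → queue [3, 2]
Visit 3; enqueue 12, 11, 13, 1 → queue [2, 12, 11, 13, 1]
Visit 2; enqueue 8, 7 → queue [12, 11, 13, 1, 8, 7]
Visit 12; enqueue 15 → queue [11, 13, 1, 8, 7, 15]
Visit 11; enqueue 6, 5 → queue [13, 1, 8, 7, 15, 6, 5]
Visit 13; enqueue 16, 10, 14 → queue [1, 8, 7, 15, 6, 5, 16, 10, 14]
Visit 1 → queue [8, 7, 15, 6, 5, 16, 10, 14]
Visit 8 → queue [7, 15, 6, 5, 16, 10, 14]
Visit 7 → queue [15, 6, 5, 16, 10, 14]
Visit 15 → queue [6, 5, 16, 10, 14]
Visit 6; enqueue 9 → queue [5, 16, 10, 14, 9]
Visit 5 → queue [16, 10, 14, 9]
Visit 16 → queue [10, 14, 9]
Visit 10 → queue [14, 9]
Visit 14 → queue [9]
Visit 9 → queue []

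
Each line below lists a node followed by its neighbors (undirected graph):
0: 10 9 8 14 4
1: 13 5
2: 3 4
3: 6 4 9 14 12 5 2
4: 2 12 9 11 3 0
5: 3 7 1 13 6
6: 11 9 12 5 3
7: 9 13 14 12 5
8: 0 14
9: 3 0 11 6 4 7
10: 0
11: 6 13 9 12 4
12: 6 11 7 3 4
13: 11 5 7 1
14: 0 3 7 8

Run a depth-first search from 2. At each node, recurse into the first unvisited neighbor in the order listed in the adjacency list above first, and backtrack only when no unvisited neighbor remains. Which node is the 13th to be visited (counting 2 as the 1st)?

Visit 2
2 → 3
3 → 6
6 → 11
11 → 13
13 → 5
5 → 7
7 → 9
9 → 0
0 → 10
0 → 8
8 → 14
0 → 4
4 → 12
5 → 1

Visit order: 2, 3, 6, 11, 13, 5, 7, 9, 0, 10, 8, 14, 4, 12, 1

4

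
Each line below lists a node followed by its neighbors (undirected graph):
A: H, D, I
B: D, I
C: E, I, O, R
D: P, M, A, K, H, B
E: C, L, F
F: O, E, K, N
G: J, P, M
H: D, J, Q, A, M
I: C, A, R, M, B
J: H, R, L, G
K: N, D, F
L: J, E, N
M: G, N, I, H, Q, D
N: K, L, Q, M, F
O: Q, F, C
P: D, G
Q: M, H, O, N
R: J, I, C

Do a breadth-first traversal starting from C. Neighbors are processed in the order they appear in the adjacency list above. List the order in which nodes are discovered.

C, E, I, O, R, L, F, A, M, B, Q, J, N, K, H, D, G, P

Visit C; enqueue E, I, O, R → queue [E, I, O, R]
Visit E; enqueue L, F → queue [I, O, R, L, F]
Visit I; enqueue A, M, B → queue [O, R, L, F, A, M, B]
Visit O; enqueue Q → queue [R, L, F, A, M, B, Q]
Visit R; enqueue J → queue [L, F, A, M, B, Q, J]
Visit L; enqueue N → queue [F, A, M, B, Q, J, N]
Visit F; enqueue K → queue [A, M, B, Q, J, N, K]
Visit A; enqueue H, D → queue [M, B, Q, J, N, K, H, D]
Visit M; enqueue G → queue [B, Q, J, N, K, H, D, G]
Visit B → queue [Q, J, N, K, H, D, G]
Visit Q → queue [J, N, K, H, D, G]
Visit J → queue [N, K, H, D, G]
Visit N → queue [K, H, D, G]
Visit K → queue [H, D, G]
Visit H → queue [D, G]
Visit D; enqueue P → queue [G, P]
Visit G → queue [P]
Visit P → queue []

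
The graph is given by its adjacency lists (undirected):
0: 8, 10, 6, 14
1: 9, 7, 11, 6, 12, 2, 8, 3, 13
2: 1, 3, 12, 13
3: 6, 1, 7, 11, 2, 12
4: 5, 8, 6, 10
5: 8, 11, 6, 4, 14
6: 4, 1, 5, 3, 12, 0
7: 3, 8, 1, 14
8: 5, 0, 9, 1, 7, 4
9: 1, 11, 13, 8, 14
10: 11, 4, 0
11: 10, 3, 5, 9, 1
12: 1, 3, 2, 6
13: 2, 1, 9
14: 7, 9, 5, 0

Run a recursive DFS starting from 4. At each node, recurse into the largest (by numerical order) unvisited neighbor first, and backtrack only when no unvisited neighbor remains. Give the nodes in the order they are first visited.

Visit 4
4 → 10
10 → 11
11 → 9
9 → 14
14 → 7
7 → 8
8 → 5
5 → 6
6 → 12
12 → 3
3 → 2
2 → 13
13 → 1
6 → 0

4, 10, 11, 9, 14, 7, 8, 5, 6, 12, 3, 2, 13, 1, 0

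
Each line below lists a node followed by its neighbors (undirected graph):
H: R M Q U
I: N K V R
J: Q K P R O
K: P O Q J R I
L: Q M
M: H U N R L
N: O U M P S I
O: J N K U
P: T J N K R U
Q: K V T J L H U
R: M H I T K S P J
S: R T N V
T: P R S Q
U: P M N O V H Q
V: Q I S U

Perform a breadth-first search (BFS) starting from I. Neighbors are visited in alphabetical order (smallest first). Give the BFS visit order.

Visit I; enqueue K, N, R, V → queue [K, N, R, V]
Visit K; enqueue J, O, P, Q → queue [N, R, V, J, O, P, Q]
Visit N; enqueue M, S, U → queue [R, V, J, O, P, Q, M, S, U]
Visit R; enqueue H, T → queue [V, J, O, P, Q, M, S, U, H, T]
Visit V → queue [J, O, P, Q, M, S, U, H, T]
Visit J → queue [O, P, Q, M, S, U, H, T]
Visit O → queue [P, Q, M, S, U, H, T]
Visit P → queue [Q, M, S, U, H, T]
Visit Q; enqueue L → queue [M, S, U, H, T, L]
Visit M → queue [S, U, H, T, L]
Visit S → queue [U, H, T, L]
Visit U → queue [H, T, L]
Visit H → queue [T, L]
Visit T → queue [L]
Visit L → queue []

I, K, N, R, V, J, O, P, Q, M, S, U, H, T, L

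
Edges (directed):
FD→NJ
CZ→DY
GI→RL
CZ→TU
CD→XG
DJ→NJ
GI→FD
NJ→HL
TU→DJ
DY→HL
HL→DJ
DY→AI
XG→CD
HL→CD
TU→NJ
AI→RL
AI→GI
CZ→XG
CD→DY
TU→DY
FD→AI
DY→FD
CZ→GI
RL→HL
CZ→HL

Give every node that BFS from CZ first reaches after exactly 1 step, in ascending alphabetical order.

DY, GI, HL, TU, XG

Level 0: CZ
Level 1: DY, GI, HL, TU, XG
Level 2: AI, CD, DJ, FD, NJ, RL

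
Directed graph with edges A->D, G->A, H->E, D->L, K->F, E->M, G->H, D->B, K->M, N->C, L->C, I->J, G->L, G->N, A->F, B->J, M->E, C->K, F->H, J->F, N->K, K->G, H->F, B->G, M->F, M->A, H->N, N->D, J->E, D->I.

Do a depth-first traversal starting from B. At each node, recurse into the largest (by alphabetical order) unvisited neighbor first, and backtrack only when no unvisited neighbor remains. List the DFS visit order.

B, J, F, H, N, K, M, E, A, D, L, C, I, G

Visit B
B → J
J → F
F → H
H → N
N → K
K → M
M → E
M → A
A → D
D → L
L → C
D → I
K → G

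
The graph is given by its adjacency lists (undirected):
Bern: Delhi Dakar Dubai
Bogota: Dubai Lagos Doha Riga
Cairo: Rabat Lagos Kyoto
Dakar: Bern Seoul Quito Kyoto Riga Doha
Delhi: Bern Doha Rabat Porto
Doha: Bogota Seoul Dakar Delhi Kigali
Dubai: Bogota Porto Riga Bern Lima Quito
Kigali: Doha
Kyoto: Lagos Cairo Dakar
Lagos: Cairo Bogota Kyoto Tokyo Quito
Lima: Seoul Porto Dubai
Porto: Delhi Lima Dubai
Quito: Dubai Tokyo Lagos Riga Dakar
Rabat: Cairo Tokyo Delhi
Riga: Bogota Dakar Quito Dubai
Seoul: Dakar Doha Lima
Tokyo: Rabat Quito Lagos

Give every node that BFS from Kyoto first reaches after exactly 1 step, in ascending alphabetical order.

Level 0: Kyoto
Level 1: Cairo, Dakar, Lagos
Level 2: Bern, Bogota, Doha, Quito, Rabat, Riga, Seoul, Tokyo
Level 3: Delhi, Dubai, Kigali, Lima
Level 4: Porto

Cairo, Dakar, Lagos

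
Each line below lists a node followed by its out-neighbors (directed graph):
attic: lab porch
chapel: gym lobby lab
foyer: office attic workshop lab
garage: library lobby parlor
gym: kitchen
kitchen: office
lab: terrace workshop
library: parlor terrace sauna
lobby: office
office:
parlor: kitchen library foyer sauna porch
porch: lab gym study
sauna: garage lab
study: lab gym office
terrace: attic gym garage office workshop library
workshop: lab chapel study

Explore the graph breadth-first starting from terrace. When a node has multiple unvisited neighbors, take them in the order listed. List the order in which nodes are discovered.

terrace attic gym garage office workshop library lab porch kitchen lobby parlor chapel study sauna foyer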